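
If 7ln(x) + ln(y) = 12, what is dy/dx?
Take d/dx of both sides. Since y is implicitly a function of x, the chain rule attaches a y' = dy/dx factor whenever we differentiate through y.

Set F(x, y) = (left side) − (right side), so the curve is F = 0. Differentiating each term of F:
  d/dx[7ln(x)] = 7/x
  d/dx[ln(y)] = y'/y
  d/dx[-12] = 0

Collecting, the y'-free part is the partial derivative in x and the y' coefficient is the partial derivative in y:
  ∂F/∂x = 7/x
  ∂F/∂y = 1/y

so d/dx[F(x, y(x))] = ∂F/∂x + (∂F/∂y)·y' = 0. Rearranging,
  dy/dx = -(∂F/∂x)/(∂F/∂y) = -(7/x)/(1/y) = -7y/x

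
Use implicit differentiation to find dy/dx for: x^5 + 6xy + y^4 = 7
Differentiate both sides with respect to x, treating y as y(x). By the chain rule, any term containing y contributes a factor of y' = dy/dx when we differentiate it.

Move every term to one side and write the relation as F(x, y) = 0. Term by term,
  d/dx[x^5] = 5x^4
  d/dx[6xy] = 6x·y' + 6y
  d/dx[y^4] = 4y^3·y'
  d/dx[-7] = 0

The pieces without y' make up ∂F/∂x and the coefficient of y' is ∂F/∂y:
  ∂F/∂x = 5x^4 + 6y,
  ∂F/∂y = 6x + 4y^3.

Since d/dx[F] = ∂F/∂x + (∂F/∂y)·y' = 0, solve for y':
  (∂F/∂y)·y' = -∂F/∂x
  dy/dx = -(∂F/∂x)/(∂F/∂y) = -(5x^4 + 6y)/(6x + 4y^3) = (-5x^4 - 6y)/(2(3x + 2y^3))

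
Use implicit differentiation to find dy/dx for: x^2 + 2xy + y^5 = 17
Differentiate the relation implicitly: treat y = y(x) and apply the chain rule, so every y-derivative picks up a y' = dy/dx factor.

With everything moved to the left-hand side, differentiate term by term:
  d/dx[x^2] = 2x
  d/dx[2xy] = 2x·y' + 2y
  d/dx[y^5] = 5y^4·y'
  d/dx[-17] = 0

Separating the contributions that come from x directly and those that come through y:
  without y':      2x + 2y
  multiplying y':  2x + 5y^4

so (2x + 2y) + (2x + 5y^4)·y' = 0, and therefore
  dy/dx = -(2x + 2y)/(2x + 5y^4) = 2(-x - y)/(2x + 5y^4)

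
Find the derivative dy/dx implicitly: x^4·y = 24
Apply d/dx to both sides, remembering that y depends on x. Each occurrence of y therefore brings in a y' = dy/dx via the chain rule.

With F(x, y) equal to the left-hand side minus the right, differentiate F term by term:
  d/dx[x^4y] = x^4·y' + 4x^3y
  d/dx[-24] = 0
Adding these up, d/dx[F] = 0 becomes
  (4x^3y) + (x^4)·y' = 0,
so isolating y',
  dy/dx = -(4x^3y)/(x^4) = -4y/x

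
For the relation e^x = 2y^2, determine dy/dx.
Differentiate both sides with respect to x, treating y as y(x). By the chain rule, any term containing y contributes a factor of y' = dy/dx when we differentiate it.

Move every term to one side and write the relation as F(x, y) = 0. Term by term,
  d/dx[-2y^2] = -4y·y'
  d/dx[e^(x)] = e^(x)

The pieces without y' make up ∂F/∂x and the coefficient of y' is ∂F/∂y:
  ∂F/∂x = e^(x),
  ∂F/∂y = -4y.

Since d/dx[F] = ∂F/∂x + (∂F/∂y)·y' = 0, solve for y':
  (∂F/∂y)·y' = -∂F/∂x
  dy/dx = -(∂F/∂x)/(∂F/∂y) = -(e^(x))/(-4y) = e^(x)/(4y)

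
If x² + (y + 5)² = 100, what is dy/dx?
Differentiate both sides with respect to x, treating y as y(x). By the chain rule, any term containing y contributes a factor of y' = dy/dx when we differentiate it.

Move every term to one side and write the relation as F(x, y) = 0. Term by term,
  d/dx[x^2] = 2x
  d/dx[(y + 5)^2] = 2·y'(y + 5)
  d/dx[-100] = 0

The pieces without y' make up ∂F/∂x and the coefficient of y' is ∂F/∂y:
  ∂F/∂x = 2x,
  ∂F/∂y = 2y + 10.

Since d/dx[F] = ∂F/∂x + (∂F/∂y)·y' = 0, solve for y':
  (∂F/∂y)·y' = -∂F/∂x
  dy/dx = -(∂F/∂x)/(∂F/∂y) = -(2x)/(2y + 10) = -x/(y + 5)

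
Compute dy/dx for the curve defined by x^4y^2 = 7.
Take d/dx of both sides. Since y is implicitly a function of x, the chain rule attaches a y' = dy/dx factor whenever we differentiate through y.

Set F(x, y) = (left side) − (right side), so the curve is F = 0. Differentiating each term of F:
  d/dx[x^4y^2] = 2x^4y·y' + 4x^3y^2
  d/dx[-7] = 0

Collecting, the y'-free part is the partial derivative in x and the y' coefficient is the partial derivative in y:
  ∂F/∂x = 4x^3y^2
  ∂F/∂y = 2x^4y

so d/dx[F(x, y(x))] = ∂F/∂x + (∂F/∂y)·y' = 0. Rearranging,
  dy/dx = -(∂F/∂x)/(∂F/∂y) = -(4x^3y^2)/(2x^4y) = -2y/x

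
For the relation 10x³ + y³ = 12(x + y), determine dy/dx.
Apply d/dx to both sides, remembering that y depends on x. Each occurrence of y therefore brings in a y' = dy/dx via the chain rule.

With F(x, y) equal to the left-hand side minus the right, differentiate F term by term:
  d/dx[10x^3] = 30x^2
  d/dx[-12x] = -12
  d/dx[y^3] = 3y^2·y'
  d/dx[-12y] = -12·y'
Adding these up, d/dx[F] = 0 becomes
  (30x^2 - 12) + (3y^2 - 12)·y' = 0,
so isolating y',
  dy/dx = -(30x^2 - 12)/(3y^2 - 12) = 2(2 - 5x^2)/(y^2 - 4)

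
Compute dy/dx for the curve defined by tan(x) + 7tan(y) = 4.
Take d/dx of both sides. Since y is implicitly a function of x, the chain rule attaches a y' = dy/dx factor whenever we differentiate through y.

Set F(x, y) = (left side) − (right side), so the curve is F = 0. Differentiating each term of F:
  d/dx[tan(x)] = tan(x)^2 + 1
  d/dx[7tan(y)] = 7·y'(tan(y)^2 + 1)
  d/dx[-4] = 0

Collecting, the y'-free part is the partial derivative in x and the y' coefficient is the partial derivative in y:
  ∂F/∂x = tan(x)^2 + 1
  ∂F/∂y = 7tan(y)^2 + 7

so d/dx[F(x, y(x))] = ∂F/∂x + (∂F/∂y)·y' = 0. Rearranging,
  dy/dx = -(∂F/∂x)/(∂F/∂y) = -(tan(x)^2 + 1)/(7tan(y)^2 + 7) = -cos(y)^2/(7cos(x)^2)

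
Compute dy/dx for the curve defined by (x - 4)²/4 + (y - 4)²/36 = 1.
Differentiate both sides with respect to x, treating y as y(x). By the chain rule, any term containing y contributes a factor of y' = dy/dx when we differentiate it.

Move every term to one side and write the relation as F(x, y) = 0. Term by term,
  d/dx[(x - 4)^2/4] = x/2 - 2
  d/dx[(y - 4)^2/36] = y'(y - 4)/18
  d/dx[-1] = 0

The pieces without y' make up ∂F/∂x and the coefficient of y' is ∂F/∂y:
  ∂F/∂x = x/2 - 2,
  ∂F/∂y = y/18 - 2/9.

Since d/dx[F] = ∂F/∂x + (∂F/∂y)·y' = 0, solve for y':
  (∂F/∂y)·y' = -∂F/∂x
  dy/dx = -(∂F/∂x)/(∂F/∂y) = -(x/2 - 2)/(y/18 - 2/9)
        = -((x - 4)/2)/((y - 4)/18) = 9(4 - x)/(y - 4)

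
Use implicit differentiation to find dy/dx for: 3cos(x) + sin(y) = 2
Apply d/dx to both sides, remembering that y depends on x. Each occurrence of y therefore brings in a y' = dy/dx via the chain rule.

With F(x, y) equal to the left-hand side minus the right, differentiate F term by term:
  d/dx[sin(y)] = y'·cos(y)
  d/dx[3cos(x)] = -3sin(x)
  d/dx[-2] = 0
Adding these up, d/dx[F] = 0 becomes
  (-3sin(x)) + (cos(y))·y' = 0,
so isolating y',
  dy/dx = -(-3sin(x))/(cos(y)) = 3sin(x)/cos(y)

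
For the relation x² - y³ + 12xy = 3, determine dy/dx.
Differentiate both sides with respect to x, treating y as y(x). By the chain rule, any term containing y contributes a factor of y' = dy/dx when we differentiate it.

Move every term to one side and write the relation as F(x, y) = 0. Term by term,
  d/dx[x^2] = 2x
  d/dx[12xy] = 12x·y' + 12y
  d/dx[-y^3] = -3y^2·y'
  d/dx[-3] = 0

The pieces without y' make up ∂F/∂x and the coefficient of y' is ∂F/∂y:
  ∂F/∂x = 2x + 12y,
  ∂F/∂y = 12x - 3y^2.

Since d/dx[F] = ∂F/∂x + (∂F/∂y)·y' = 0, solve for y':
  (∂F/∂y)·y' = -∂F/∂x
  dy/dx = -(∂F/∂x)/(∂F/∂y) = -(2x + 12y)/(12x - 3y^2) = 2(-x - 6y)/(3(4x - y^2))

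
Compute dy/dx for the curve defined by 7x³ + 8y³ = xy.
Differentiate the relation implicitly: treat y = y(x) and apply the chain rule, so every y-derivative picks up a y' = dy/dx factor.

With everything moved to the left-hand side, differentiate term by term:
  d/dx[7x^3] = 21x^2
  d/dx[-xy] = -x·y' - y
  d/dx[8y^3] = 24y^2·y'

Separating the contributions that come from x directly and those that come through y:
  without y':      21x^2 - y
  multiplying y':  -x + 24y^2

so (21x^2 - y) + (-x + 24y^2)·y' = 0, and therefore
  dy/dx = -(21x^2 - y)/(-x + 24y^2) = (21x^2 - y)/(x - 24y^2)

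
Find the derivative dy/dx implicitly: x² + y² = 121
Apply d/dx to both sides, remembering that y depends on x. Each occurrence of y therefore brings in a y' = dy/dx via the chain rule.

With F(x, y) equal to the left-hand side minus the right, differentiate F term by term:
  d/dx[x^2] = 2x
  d/dx[y^2] = 2y·y'
  d/dx[-121] = 0
Adding these up, d/dx[F] = 0 becomes
  (2x) + (2y)·y' = 0,
so isolating y',
  dy/dx = -(2x)/(2y) = -x/y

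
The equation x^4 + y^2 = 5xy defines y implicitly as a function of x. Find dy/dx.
Differentiate the relation implicitly: treat y = y(x) and apply the chain rule, so every y-derivative picks up a y' = dy/dx factor.

With everything moved to the left-hand side, differentiate term by term:
  d/dx[x^4] = 4x^3
  d/dx[-5xy] = -5x·y' - 5y
  d/dx[y^2] = 2y·y'

Separating the contributions that come from x directly and those that come through y:
  without y':      4x^3 - 5y
  multiplying y':  -5x + 2y

so (4x^3 - 5y) + (-5x + 2y)·y' = 0, and therefore
  dy/dx = -(4x^3 - 5y)/(-5x + 2y) = (4x^3 - 5y)/(5x - 2y)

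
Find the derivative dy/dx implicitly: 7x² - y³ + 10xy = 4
Take d/dx of both sides. Since y is implicitly a function of x, the chain rule attaches a y' = dy/dx factor whenever we differentiate through y.

Set F(x, y) = (left side) − (right side), so the curve is F = 0. Differentiating each term of F:
  d/dx[7x^2] = 14x
  d/dx[10xy] = 10x·y' + 10y
  d/dx[-y^3] = -3y^2·y'
  d/dx[-4] = 0

Collecting, the y'-free part is the partial derivative in x and the y' coefficient is the partial derivative in y:
  ∂F/∂x = 14x + 10y
  ∂F/∂y = 10x - 3y^2

so d/dx[F(x, y(x))] = ∂F/∂x + (∂F/∂y)·y' = 0. Rearranging,
  dy/dx = -(∂F/∂x)/(∂F/∂y) = -(14x + 10y)/(10x - 3y^2) = 2(-7x - 5y)/(10x - 3y^2)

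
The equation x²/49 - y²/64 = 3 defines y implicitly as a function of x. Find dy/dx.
Differentiate both sides with respect to x, treating y as y(x). By the chain rule, any term containing y contributes a factor of y' = dy/dx when we differentiate it.

Move every term to one side and write the relation as F(x, y) = 0. Term by term,
  d/dx[x^2/49] = 2x/49
  d/dx[-y^2/64] = -y·y'/32
  d/dx[-3] = 0

The pieces without y' make up ∂F/∂x and the coefficient of y' is ∂F/∂y:
  ∂F/∂x = 2x/49,
  ∂F/∂y = -y/32.

Since d/dx[F] = ∂F/∂x + (∂F/∂y)·y' = 0, solve for y':
  (∂F/∂y)·y' = -∂F/∂x
  dy/dx = -(∂F/∂x)/(∂F/∂y) = -(2x/49)/(-y/32) = 64x/(49y)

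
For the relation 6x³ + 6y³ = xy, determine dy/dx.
Apply d/dx to both sides, remembering that y depends on x. Each occurrence of y therefore brings in a y' = dy/dx via the chain rule.

With F(x, y) equal to the left-hand side minus the right, differentiate F term by term:
  d/dx[6x^3] = 18x^2
  d/dx[-xy] = -x·y' - y
  d/dx[6y^3] = 18y^2·y'
Adding these up, d/dx[F] = 0 becomes
  (18x^2 - y) + (-x + 18y^2)·y' = 0,
so isolating y',
  dy/dx = -(18x^2 - y)/(-x + 18y^2) = (18x^2 - y)/(x - 18y^2)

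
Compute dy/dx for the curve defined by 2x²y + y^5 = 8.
Take d/dx of both sides. Since y is implicitly a function of x, the chain rule attaches a y' = dy/dx factor whenever we differentiate through y.

Set F(x, y) = (left side) − (right side), so the curve is F = 0. Differentiating each term of F:
  d/dx[2x^2y] = 2x^2·y' + 4xy
  d/dx[y^5] = 5y^4·y'
  d/dx[-8] = 0

Collecting, the y'-free part is the partial derivative in x and the y' coefficient is the partial derivative in y:
  ∂F/∂x = 4xy
  ∂F/∂y = 2x^2 + 5y^4

so d/dx[F(x, y(x))] = ∂F/∂x + (∂F/∂y)·y' = 0. Rearranging,
  dy/dx = -(∂F/∂x)/(∂F/∂y) = -(4xy)/(2x^2 + 5y^4) = -4xy/(2x^2 + 5y^4)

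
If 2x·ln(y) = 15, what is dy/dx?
Take d/dx of both sides. Since y is implicitly a function of x, the chain rule attaches a y' = dy/dx factor whenever we differentiate through y.

Set F(x, y) = (left side) − (right side), so the curve is F = 0. Differentiating each term of F:
  d/dx[2x·ln(y)] = 2x·y'/y + 2ln(y)
  d/dx[-15] = 0

Collecting, the y'-free part is the partial derivative in x and the y' coefficient is the partial derivative in y:
  ∂F/∂x = 2ln(y)
  ∂F/∂y = 2x/y

so d/dx[F(x, y(x))] = ∂F/∂x + (∂F/∂y)·y' = 0. Rearranging,
  dy/dx = -(∂F/∂x)/(∂F/∂y) = -(2ln(y))/(2x/y) = -y·ln(y)/x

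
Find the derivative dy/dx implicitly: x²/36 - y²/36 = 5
Differentiate both sides with respect to x, treating y as y(x). By the chain rule, any term containing y contributes a factor of y' = dy/dx when we differentiate it.

Move every term to one side and write the relation as F(x, y) = 0. Term by term,
  d/dx[x^2/36] = x/18
  d/dx[-y^2/36] = -y·y'/18
  d/dx[-5] = 0

The pieces without y' make up ∂F/∂x and the coefficient of y' is ∂F/∂y:
  ∂F/∂x = x/18,
  ∂F/∂y = -y/18.

Since d/dx[F] = ∂F/∂x + (∂F/∂y)·y' = 0, solve for y':
  (∂F/∂y)·y' = -∂F/∂x
  dy/dx = -(∂F/∂x)/(∂F/∂y) = -(x/18)/(-y/18) = x/y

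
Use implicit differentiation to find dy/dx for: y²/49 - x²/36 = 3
Differentiate the relation implicitly: treat y = y(x) and apply the chain rule, so every y-derivative picks up a y' = dy/dx factor.

With everything moved to the left-hand side, differentiate term by term:
  d/dx[-x^2/36] = -x/18
  d/dx[y^2/49] = 2y·y'/49
  d/dx[-3] = 0

Separating the contributions that come from x directly and those that come through y:
  without y':      -x/18
  multiplying y':  2y/49

so (-x/18) + (2y/49)·y' = 0, and therefore
  dy/dx = -(-x/18)/(2y/49) = 49x/(36y)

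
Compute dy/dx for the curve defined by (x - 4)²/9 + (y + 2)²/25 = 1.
Apply d/dx to both sides, remembering that y depends on x. Each occurrence of y therefore brings in a y' = dy/dx via the chain rule.

With F(x, y) equal to the left-hand side minus the right, differentiate F term by term:
  d/dx[(x - 4)^2/9] = 2x/9 - 8/9
  d/dx[(y + 2)^2/25] = 2·y'(y + 2)/25
  d/dx[-1] = 0
Adding these up, d/dx[F] = 0 becomes
  (2x/9 - 8/9) + (2y/25 + 4/25)·y' = 0,
so isolating y',
  dy/dx = -(2x/9 - 8/9)/(2y/25 + 4/25)
        = -(2(x - 4)/9)/(2(y + 2)/25) = 25(4 - x)/(9(y + 2))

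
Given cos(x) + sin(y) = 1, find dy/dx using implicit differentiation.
Differentiate the relation implicitly: treat y = y(x) and apply the chain rule, so every y-derivative picks up a y' = dy/dx factor.

With everything moved to the left-hand side, differentiate term by term:
  d/dx[sin(y)] = y'·cos(y)
  d/dx[cos(x)] = -sin(x)
  d/dx[-1] = 0

Separating the contributions that come from x directly and those that come through y:
  without y':      -sin(x)
  multiplying y':  cos(y)

so (-sin(x)) + (cos(y))·y' = 0, and therefore
  dy/dx = -(-sin(x))/(cos(y)) = sin(x)/cos(y)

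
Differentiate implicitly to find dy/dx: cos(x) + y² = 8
Take d/dx of both sides. Since y is implicitly a function of x, the chain rule attaches a y' = dy/dx factor whenever we differentiate through y.

Set F(x, y) = (left side) − (right side), so the curve is F = 0. Differentiating each term of F:
  d/dx[y^2] = 2y·y'
  d/dx[cos(x)] = -sin(x)
  d/dx[-8] = 0

Collecting, the y'-free part is the partial derivative in x and the y' coefficient is the partial derivative in y:
  ∂F/∂x = -sin(x)
  ∂F/∂y = 2y

so d/dx[F(x, y(x))] = ∂F/∂x + (∂F/∂y)·y' = 0. Rearranging,
  dy/dx = -(∂F/∂x)/(∂F/∂y) = -(-sin(x))/(2y) = sin(x)/(2y)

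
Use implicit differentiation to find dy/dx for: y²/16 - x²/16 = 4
Differentiate both sides with respect to x, treating y as y(x). By the chain rule, any term containing y contributes a factor of y' = dy/dx when we differentiate it.

Move every term to one side and write the relation as F(x, y) = 0. Term by term,
  d/dx[-x^2/16] = -x/8
  d/dx[y^2/16] = y·y'/8
  d/dx[-4] = 0

The pieces without y' make up ∂F/∂x and the coefficient of y' is ∂F/∂y:
  ∂F/∂x = -x/8,
  ∂F/∂y = y/8.

Since d/dx[F] = ∂F/∂x + (∂F/∂y)·y' = 0, solve for y':
  (∂F/∂y)·y' = -∂F/∂x
  dy/dx = -(∂F/∂x)/(∂F/∂y) = -(-x/8)/(y/8) = x/y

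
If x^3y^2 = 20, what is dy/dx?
Take d/dx of both sides. Since y is implicitly a function of x, the chain rule attaches a y' = dy/dx factor whenever we differentiate through y.

Set F(x, y) = (left side) − (right side), so the curve is F = 0. Differentiating each term of F:
  d/dx[x^3y^2] = 2x^3y·y' + 3x^2y^2
  d/dx[-20] = 0

Collecting, the y'-free part is the partial derivative in x and the y' coefficient is the partial derivative in y:
  ∂F/∂x = 3x^2y^2
  ∂F/∂y = 2x^3y

so d/dx[F(x, y(x))] = ∂F/∂x + (∂F/∂y)·y' = 0. Rearranging,
  dy/dx = -(∂F/∂x)/(∂F/∂y) = -(3x^2y^2)/(2x^3y) = -3y/(2x)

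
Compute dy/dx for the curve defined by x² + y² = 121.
Differentiate both sides with respect to x, treating y as y(x). By the chain rule, any term containing y contributes a factor of y' = dy/dx when we differentiate it.

Move every term to one side and write the relation as F(x, y) = 0. Term by term,
  d/dx[x^2] = 2x
  d/dx[y^2] = 2y·y'
  d/dx[-121] = 0

The pieces without y' make up ∂F/∂x and the coefficient of y' is ∂F/∂y:
  ∂F/∂x = 2x,
  ∂F/∂y = 2y.

Since d/dx[F] = ∂F/∂x + (∂F/∂y)·y' = 0, solve for y':
  (∂F/∂y)·y' = -∂F/∂x
  dy/dx = -(∂F/∂x)/(∂F/∂y) = -(2x)/(2y) = -x/y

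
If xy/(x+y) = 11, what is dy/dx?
Differentiate both sides with respect to x, treating y as y(x). By the chain rule, any term containing y contributes a factor of y' = dy/dx when we differentiate it.

Move every term to one side and write the relation as F(x, y) = 0. Term by term,
  d/dx[xy/(x + y)] = xy(-y' - 1)/(x + y)^2 + x·y'/(x + y) + y/(x + y)
  d/dx[-11] = 0

The pieces without y' make up ∂F/∂x and the coefficient of y' is ∂F/∂y:
  ∂F/∂x = -xy/(x + y)^2 + y/(x + y),
  ∂F/∂y = -xy/(x + y)^2 + x/(x + y).

Since d/dx[F] = ∂F/∂x + (∂F/∂y)·y' = 0, solve for y':
  (∂F/∂y)·y' = -∂F/∂x
  dy/dx = -(∂F/∂x)/(∂F/∂y) = -(-xy/(x + y)^2 + y/(x + y))/(-xy/(x + y)^2 + x/(x + y))
        = -(y^2/(x + y)^2)/(x^2/(x + y)^2) = -y^2/x^2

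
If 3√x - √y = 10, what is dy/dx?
Differentiate both sides with respect to x, treating y as y(x). By the chain rule, any term containing y contributes a factor of y' = dy/dx when we differentiate it.

Move every term to one side and write the relation as F(x, y) = 0. Term by term,
  d/dx[3√(x)] = 3/(2√(x))
  d/dx[-√(y)] = -y'/(2√(y))
  d/dx[-10] = 0

The pieces without y' make up ∂F/∂x and the coefficient of y' is ∂F/∂y:
  ∂F/∂x = 3/(2√(x)),
  ∂F/∂y = -1/(2√(y)).

Since d/dx[F] = ∂F/∂x + (∂F/∂y)·y' = 0, solve for y':
  (∂F/∂y)·y' = -∂F/∂x
  dy/dx = -(∂F/∂x)/(∂F/∂y) = -(3/(2√(x)))/(-1/(2√(y))) = 3√(y)/√(x)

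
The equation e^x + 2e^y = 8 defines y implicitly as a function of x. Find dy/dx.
Take d/dx of both sides. Since y is implicitly a function of x, the chain rule attaches a y' = dy/dx factor whenever we differentiate through y.

Set F(x, y) = (left side) − (right side), so the curve is F = 0. Differentiating each term of F:
  d/dx[e^(x)] = e^(x)
  d/dx[2e^(y)] = 2·y'·e^(y)
  d/dx[-8] = 0

Collecting, the y'-free part is the partial derivative in x and the y' coefficient is the partial derivative in y:
  ∂F/∂x = e^(x)
  ∂F/∂y = 2e^(y)

so d/dx[F(x, y(x))] = ∂F/∂x + (∂F/∂y)·y' = 0. Rearranging,
  dy/dx = -(∂F/∂x)/(∂F/∂y) = -(e^(x))/(2e^(y)) = -e^(x - y)/2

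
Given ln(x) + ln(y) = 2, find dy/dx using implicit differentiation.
Differentiate both sides with respect to x, treating y as y(x). By the chain rule, any term containing y contributes a factor of y' = dy/dx when we differentiate it.

Move every term to one side and write the relation as F(x, y) = 0. Term by term,
  d/dx[ln(x)] = 1/x
  d/dx[ln(y)] = y'/y
  d/dx[-2] = 0

The pieces without y' make up ∂F/∂x and the coefficient of y' is ∂F/∂y:
  ∂F/∂x = 1/x,
  ∂F/∂y = 1/y.

Since d/dx[F] = ∂F/∂x + (∂F/∂y)·y' = 0, solve for y':
  (∂F/∂y)·y' = -∂F/∂x
  dy/dx = -(∂F/∂x)/(∂F/∂y) = -(1/x)/(1/y) = -y/x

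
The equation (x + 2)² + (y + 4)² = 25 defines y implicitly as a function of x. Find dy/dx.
Apply d/dx to both sides, remembering that y depends on x. Each occurrence of y therefore brings in a y' = dy/dx via the chain rule.

With F(x, y) equal to the left-hand side minus the right, differentiate F term by term:
  d/dx[(x + 2)^2] = 2x + 4
  d/dx[(y + 4)^2] = 2·y'(y + 4)
  d/dx[-25] = 0
Adding these up, d/dx[F] = 0 becomes
  (2x + 4) + (2y + 8)·y' = 0,
so isolating y',
  dy/dx = -(2x + 4)/(2y + 8) = (-x - 2)/(y + 4)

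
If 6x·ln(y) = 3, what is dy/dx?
Take d/dx of both sides. Since y is implicitly a function of x, the chain rule attaches a y' = dy/dx factor whenever we differentiate through y.

Set F(x, y) = (left side) − (right side), so the curve is F = 0. Differentiating each term of F:
  d/dx[6x·ln(y)] = 6x·y'/y + 6ln(y)
  d/dx[-3] = 0

Collecting, the y'-free part is the partial derivative in x and the y' coefficient is the partial derivative in y:
  ∂F/∂x = 6ln(y)
  ∂F/∂y = 6x/y

so d/dx[F(x, y(x))] = ∂F/∂x + (∂F/∂y)·y' = 0. Rearranging,
  dy/dx = -(∂F/∂x)/(∂F/∂y) = -(6ln(y))/(6x/y) = -y·ln(y)/x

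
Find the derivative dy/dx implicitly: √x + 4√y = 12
Apply d/dx to both sides, remembering that y depends on x. Each occurrence of y therefore brings in a y' = dy/dx via the chain rule.

With F(x, y) equal to the left-hand side minus the right, differentiate F term by term:
  d/dx[√(x)] = 1/(2√(x))
  d/dx[4√(y)] = 2·y'/√(y)
  d/dx[-12] = 0
Adding these up, d/dx[F] = 0 becomes
  (1/(2√(x))) + (2/√(y))·y' = 0,
so isolating y',
  dy/dx = -(1/(2√(x)))/(2/√(y)) = -√(y)/(4√(x))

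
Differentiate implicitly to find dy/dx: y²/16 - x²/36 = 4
Differentiate the relation implicitly: treat y = y(x) and apply the chain rule, so every y-derivative picks up a y' = dy/dx factor.

With everything moved to the left-hand side, differentiate term by term:
  d/dx[-x^2/36] = -x/18
  d/dx[y^2/16] = y·y'/8
  d/dx[-4] = 0

Separating the contributions that come from x directly and those that come through y:
  without y':      -x/18
  multiplying y':  y/8

so (-x/18) + (y/8)·y' = 0, and therefore
  dy/dx = -(-x/18)/(y/8) = 4x/(9y)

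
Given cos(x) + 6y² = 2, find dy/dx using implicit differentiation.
Take d/dx of both sides. Since y is implicitly a function of x, the chain rule attaches a y' = dy/dx factor whenever we differentiate through y.

Set F(x, y) = (left side) − (right side), so the curve is F = 0. Differentiating each term of F:
  d/dx[6y^2] = 12y·y'
  d/dx[cos(x)] = -sin(x)
  d/dx[-2] = 0

Collecting, the y'-free part is the partial derivative in x and the y' coefficient is the partial derivative in y:
  ∂F/∂x = -sin(x)
  ∂F/∂y = 12y

so d/dx[F(x, y(x))] = ∂F/∂x + (∂F/∂y)·y' = 0. Rearranging,
  dy/dx = -(∂F/∂x)/(∂F/∂y) = -(-sin(x))/(12y) = sin(x)/(12y)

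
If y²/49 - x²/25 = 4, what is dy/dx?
Take d/dx of both sides. Since y is implicitly a function of x, the chain rule attaches a y' = dy/dx factor whenever we differentiate through y.

Set F(x, y) = (left side) − (right side), so the curve is F = 0. Differentiating each term of F:
  d/dx[-x^2/25] = -2x/25
  d/dx[y^2/49] = 2y·y'/49
  d/dx[-4] = 0

Collecting, the y'-free part is the partial derivative in x and the y' coefficient is the partial derivative in y:
  ∂F/∂x = -2x/25
  ∂F/∂y = 2y/49

so d/dx[F(x, y(x))] = ∂F/∂x + (∂F/∂y)·y' = 0. Rearranging,
  dy/dx = -(∂F/∂x)/(∂F/∂y) = -(-2x/25)/(2y/49) = 49x/(25y)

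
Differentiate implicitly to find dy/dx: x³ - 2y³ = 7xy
Differentiate both sides with respect to x, treating y as y(x). By the chain rule, any term containing y contributes a factor of y' = dy/dx when we differentiate it.

Move every term to one side and write the relation as F(x, y) = 0. Term by term,
  d/dx[x^3] = 3x^2
  d/dx[-7xy] = -7x·y' - 7y
  d/dx[-2y^3] = -6y^2·y'

The pieces without y' make up ∂F/∂x and the coefficient of y' is ∂F/∂y:
  ∂F/∂x = 3x^2 - 7y,
  ∂F/∂y = -7x - 6y^2.

Since d/dx[F] = ∂F/∂x + (∂F/∂y)·y' = 0, solve for y':
  (∂F/∂y)·y' = -∂F/∂x
  dy/dx = -(∂F/∂x)/(∂F/∂y) = -(3x^2 - 7y)/(-7x - 6y^2) = (3x^2 - 7y)/(7x + 6y^2)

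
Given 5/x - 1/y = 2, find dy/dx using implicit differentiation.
Apply d/dx to both sides, remembering that y depends on x. Each occurrence of y therefore brings in a y' = dy/dx via the chain rule.

With F(x, y) equal to the left-hand side minus the right, differentiate F term by term:
  d/dx[-1/y] = y'/y^2
  d/dx[5/x] = -5/x^2
  d/dx[-2] = 0
Adding these up, d/dx[F] = 0 becomes
  (-5/x^2) + (y^(-2))·y' = 0,
so isolating y',
  dy/dx = -(-5/x^2)/(y^(-2)) = 5y^2/x^2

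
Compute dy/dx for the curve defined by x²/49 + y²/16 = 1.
Apply d/dx to both sides, remembering that y depends on x. Each occurrence of y therefore brings in a y' = dy/dx via the chain rule.

With F(x, y) equal to the left-hand side minus the right, differentiate F term by term:
  d/dx[x^2/49] = 2x/49
  d/dx[y^2/16] = y·y'/8
  d/dx[-1] = 0
Adding these up, d/dx[F] = 0 becomes
  (2x/49) + (y/8)·y' = 0,
so isolating y',
  dy/dx = -(2x/49)/(y/8) = -16x/(49y)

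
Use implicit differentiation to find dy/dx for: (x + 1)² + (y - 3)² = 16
Differentiate both sides with respect to x, treating y as y(x). By the chain rule, any term containing y contributes a factor of y' = dy/dx when we differentiate it.

Move every term to one side and write the relation as F(x, y) = 0. Term by term,
  d/dx[(x + 1)^2] = 2x + 2
  d/dx[(y - 3)^2] = 2·y'(y - 3)
  d/dx[-16] = 0

The pieces without y' make up ∂F/∂x and the coefficient of y' is ∂F/∂y:
  ∂F/∂x = 2x + 2,
  ∂F/∂y = 2y - 6.

Since d/dx[F] = ∂F/∂x + (∂F/∂y)·y' = 0, solve for y':
  (∂F/∂y)·y' = -∂F/∂x
  dy/dx = -(∂F/∂x)/(∂F/∂y) = -(2x + 2)/(2y - 6) = (-x - 1)/(y - 3)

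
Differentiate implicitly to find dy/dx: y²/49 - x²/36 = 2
Apply d/dx to both sides, remembering that y depends on x. Each occurrence of y therefore brings in a y' = dy/dx via the chain rule.

With F(x, y) equal to the left-hand side minus the right, differentiate F term by term:
  d/dx[-x^2/36] = -x/18
  d/dx[y^2/49] = 2y·y'/49
  d/dx[-2] = 0
Adding these up, d/dx[F] = 0 becomes
  (-x/18) + (2y/49)·y' = 0,
so isolating y',
  dy/dx = -(-x/18)/(2y/49) = 49x/(36y)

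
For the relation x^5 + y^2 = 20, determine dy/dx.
Differentiate the relation implicitly: treat y = y(x) and apply the chain rule, so every y-derivative picks up a y' = dy/dx factor.

With everything moved to the left-hand side, differentiate term by term:
  d/dx[x^5] = 5x^4
  d/dx[y^2] = 2y·y'
  d/dx[-20] = 0

Separating the contributions that come from x directly and those that come through y:
  without y':      5x^4
  multiplying y':  2y

so (5x^4) + (2y)·y' = 0, and therefore
  dy/dx = -(5x^4)/(2y) = -5x^4/(2y)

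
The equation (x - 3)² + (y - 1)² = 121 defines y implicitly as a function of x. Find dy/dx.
Apply d/dx to both sides, remembering that y depends on x. Each occurrence of y therefore brings in a y' = dy/dx via the chain rule.

With F(x, y) equal to the left-hand side minus the right, differentiate F term by term:
  d/dx[(x - 3)^2] = 2x - 6
  d/dx[(y - 1)^2] = 2·y'(y - 1)
  d/dx[-121] = 0
Adding these up, d/dx[F] = 0 becomes
  (2x - 6) + (2y - 2)·y' = 0,
so isolating y',
  dy/dx = -(2x - 6)/(2y - 2) = (3 - x)/(y - 1)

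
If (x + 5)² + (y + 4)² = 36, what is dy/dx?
Differentiate both sides with respect to x, treating y as y(x). By the chain rule, any term containing y contributes a factor of y' = dy/dx when we differentiate it.

Move every term to one side and write the relation as F(x, y) = 0. Term by term,
  d/dx[(x + 5)^2] = 2x + 10
  d/dx[(y + 4)^2] = 2·y'(y + 4)
  d/dx[-36] = 0

The pieces without y' make up ∂F/∂x and the coefficient of y' is ∂F/∂y:
  ∂F/∂x = 2x + 10,
  ∂F/∂y = 2y + 8.

Since d/dx[F] = ∂F/∂x + (∂F/∂y)·y' = 0, solve for y':
  (∂F/∂y)·y' = -∂F/∂x
  dy/dx = -(∂F/∂x)/(∂F/∂y) = -(2x + 10)/(2y + 8) = (-x - 5)/(y + 4)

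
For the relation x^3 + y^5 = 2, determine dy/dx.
Differentiate the relation implicitly: treat y = y(x) and apply the chain rule, so every y-derivative picks up a y' = dy/dx factor.

With everything moved to the left-hand side, differentiate term by term:
  d/dx[x^3] = 3x^2
  d/dx[y^5] = 5y^4·y'
  d/dx[-2] = 0

Separating the contributions that come from x directly and those that come through y:
  without y':      3x^2
  multiplying y':  5y^4

so (3x^2) + (5y^4)·y' = 0, and therefore
  dy/dx = -(3x^2)/(5y^4) = -3x^2/(5y^4)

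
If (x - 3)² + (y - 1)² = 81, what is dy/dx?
Differentiate both sides with respect to x, treating y as y(x). By the chain rule, any term containing y contributes a factor of y' = dy/dx when we differentiate it.

Move every term to one side and write the relation as F(x, y) = 0. Term by term,
  d/dx[(x - 3)^2] = 2x - 6
  d/dx[(y - 1)^2] = 2·y'(y - 1)
  d/dx[-81] = 0

The pieces without y' make up ∂F/∂x and the coefficient of y' is ∂F/∂y:
  ∂F/∂x = 2x - 6,
  ∂F/∂y = 2y - 2.

Since d/dx[F] = ∂F/∂x + (∂F/∂y)·y' = 0, solve for y':
  (∂F/∂y)·y' = -∂F/∂x
  dy/dx = -(∂F/∂x)/(∂F/∂y) = -(2x - 6)/(2y - 2) = (3 - x)/(y - 1)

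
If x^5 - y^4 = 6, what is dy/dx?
Take d/dx of both sides. Since y is implicitly a function of x, the chain rule attaches a y' = dy/dx factor whenever we differentiate through y.

Set F(x, y) = (left side) − (right side), so the curve is F = 0. Differentiating each term of F:
  d/dx[x^5] = 5x^4
  d/dx[-y^4] = -4y^3·y'
  d/dx[-6] = 0

Collecting, the y'-free part is the partial derivative in x and the y' coefficient is the partial derivative in y:
  ∂F/∂x = 5x^4
  ∂F/∂y = -4y^3

so d/dx[F(x, y(x))] = ∂F/∂x + (∂F/∂y)·y' = 0. Rearranging,
  dy/dx = -(∂F/∂x)/(∂F/∂y) = -(5x^4)/(-4y^3) = 5x^4/(4y^3)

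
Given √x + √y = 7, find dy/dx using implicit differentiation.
Apply d/dx to both sides, remembering that y depends on x. Each occurrence of y therefore brings in a y' = dy/dx via the chain rule.

With F(x, y) equal to the left-hand side minus the right, differentiate F term by term:
  d/dx[√(x)] = 1/(2√(x))
  d/dx[√(y)] = y'/(2√(y))
  d/dx[-7] = 0
Adding these up, d/dx[F] = 0 becomes
  (1/(2√(x))) + (1/(2√(y)))·y' = 0,
so isolating y',
  dy/dx = -(1/(2√(x)))/(1/(2√(y))) = -√(y)/√(x)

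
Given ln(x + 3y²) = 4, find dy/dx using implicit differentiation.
Differentiate the relation implicitly: treat y = y(x) and apply the chain rule, so every y-derivative picks up a y' = dy/dx factor.

With everything moved to the left-hand side, differentiate term by term:
  d/dx[ln(x + 3y^2)] = (6y·y' + 1)/(x + 3y^2)
  d/dx[-4] = 0

Separating the contributions that come from x directly and those that come through y:
  without y':      1/(x + 3y^2)
  multiplying y':  6y/(x + 3y^2)

so (1/(x + 3y^2)) + (6y/(x + 3y^2))·y' = 0, and therefore
  dy/dx = -(1/(x + 3y^2))/(6y/(x + 3y^2)) = -1/(6y)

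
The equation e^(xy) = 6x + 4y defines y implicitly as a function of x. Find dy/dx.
Apply d/dx to both sides, remembering that y depends on x. Each occurrence of y therefore brings in a y' = dy/dx via the chain rule.

With F(x, y) equal to the left-hand side minus the right, differentiate F term by term:
  d/dx[-6x] = -6
  d/dx[-4y] = -4·y'
  d/dx[e^(xy)] = (x·y' + y)·e^(xy)
Adding these up, d/dx[F] = 0 becomes
  (y·e^(xy) - 6) + (x·e^(xy) - 4)·y' = 0,
so isolating y',
  dy/dx = -(y·e^(xy) - 6)/(x·e^(xy) - 4) = (-y·e^(xy) + 6)/(x·e^(xy) - 4)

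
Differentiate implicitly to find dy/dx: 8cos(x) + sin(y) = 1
Take d/dx of both sides. Since y is implicitly a function of x, the chain rule attaches a y' = dy/dx factor whenever we differentiate through y.

Set F(x, y) = (left side) − (right side), so the curve is F = 0. Differentiating each term of F:
  d/dx[sin(y)] = y'·cos(y)
  d/dx[8cos(x)] = -8sin(x)
  d/dx[-1] = 0

Collecting, the y'-free part is the partial derivative in x and the y' coefficient is the partial derivative in y:
  ∂F/∂x = -8sin(x)
  ∂F/∂y = cos(y)

so d/dx[F(x, y(x))] = ∂F/∂x + (∂F/∂y)·y' = 0. Rearranging,
  dy/dx = -(∂F/∂x)/(∂F/∂y) = -(-8sin(x))/(cos(y)) = 8sin(x)/cos(y)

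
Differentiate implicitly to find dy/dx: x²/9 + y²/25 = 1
Differentiate both sides with respect to x, treating y as y(x). By the chain rule, any term containing y contributes a factor of y' = dy/dx when we differentiate it.

Move every term to one side and write the relation as F(x, y) = 0. Term by term,
  d/dx[x^2/9] = 2x/9
  d/dx[y^2/25] = 2y·y'/25
  d/dx[-1] = 0

The pieces without y' make up ∂F/∂x and the coefficient of y' is ∂F/∂y:
  ∂F/∂x = 2x/9,
  ∂F/∂y = 2y/25.

Since d/dx[F] = ∂F/∂x + (∂F/∂y)·y' = 0, solve for y':
  (∂F/∂y)·y' = -∂F/∂x
  dy/dx = -(∂F/∂x)/(∂F/∂y) = -(2x/9)/(2y/25) = -25x/(9y)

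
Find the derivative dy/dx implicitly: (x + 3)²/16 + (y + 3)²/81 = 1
Differentiate both sides with respect to x, treating y as y(x). By the chain rule, any term containing y contributes a factor of y' = dy/dx when we differentiate it.

Move every term to one side and write the relation as F(x, y) = 0. Term by term,
  d/dx[(x + 3)^2/16] = x/8 + 3/8
  d/dx[(y + 3)^2/81] = 2·y'(y + 3)/81
  d/dx[-1] = 0

The pieces without y' make up ∂F/∂x and the coefficient of y' is ∂F/∂y:
  ∂F/∂x = x/8 + 3/8,
  ∂F/∂y = 2y/81 + 2/27.

Since d/dx[F] = ∂F/∂x + (∂F/∂y)·y' = 0, solve for y':
  (∂F/∂y)·y' = -∂F/∂x
  dy/dx = -(∂F/∂x)/(∂F/∂y) = -(x/8 + 3/8)/(2y/81 + 2/27)
        = -((x + 3)/8)/(2(y + 3)/81) = 81(-x - 3)/(16(y + 3))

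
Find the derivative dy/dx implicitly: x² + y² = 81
Differentiate the relation implicitly: treat y = y(x) and apply the chain rule, so every y-derivative picks up a y' = dy/dx factor.

With everything moved to the left-hand side, differentiate term by term:
  d/dx[x^2] = 2x
  d/dx[y^2] = 2y·y'
  d/dx[-81] = 0

Separating the contributions that come from x directly and those that come through y:
  without y':      2x
  multiplying y':  2y

so (2x) + (2y)·y' = 0, and therefore
  dy/dx = -(2x)/(2y) = -x/y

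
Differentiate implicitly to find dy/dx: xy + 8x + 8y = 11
Differentiate both sides with respect to x, treating y as y(x). By the chain rule, any term containing y contributes a factor of y' = dy/dx when we differentiate it.

Move every term to one side and write the relation as F(x, y) = 0. Term by term,
  d/dx[xy] = x·y' + y
  d/dx[8x] = 8
  d/dx[8y] = 8·y'
  d/dx[-11] = 0

The pieces without y' make up ∂F/∂x and the coefficient of y' is ∂F/∂y:
  ∂F/∂x = y + 8,
  ∂F/∂y = x + 8.

Since d/dx[F] = ∂F/∂x + (∂F/∂y)·y' = 0, solve for y':
  (∂F/∂y)·y' = -∂F/∂x
  dy/dx = -(∂F/∂x)/(∂F/∂y) = -(y + 8)/(x + 8) = (-y - 8)/(x + 8)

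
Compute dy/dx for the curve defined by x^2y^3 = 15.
Apply d/dx to both sides, remembering that y depends on x. Each occurrence of y therefore brings in a y' = dy/dx via the chain rule.

With F(x, y) equal to the left-hand side minus the right, differentiate F term by term:
  d/dx[x^2y^3] = 3x^2y^2·y' + 2xy^3
  d/dx[-15] = 0
Adding these up, d/dx[F] = 0 becomes
  (2xy^3) + (3x^2y^2)·y' = 0,
so isolating y',
  dy/dx = -(2xy^3)/(3x^2y^2) = -2y/(3x)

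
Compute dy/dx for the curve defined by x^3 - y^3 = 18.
Take d/dx of both sides. Since y is implicitly a function of x, the chain rule attaches a y' = dy/dx factor whenever we differentiate through y.

Set F(x, y) = (left side) − (right side), so the curve is F = 0. Differentiating each term of F:
  d/dx[x^3] = 3x^2
  d/dx[-y^3] = -3y^2·y'
  d/dx[-18] = 0

Collecting, the y'-free part is the partial derivative in x and the y' coefficient is the partial derivative in y:
  ∂F/∂x = 3x^2
  ∂F/∂y = -3y^2

so d/dx[F(x, y(x))] = ∂F/∂x + (∂F/∂y)·y' = 0. Rearranging,
  dy/dx = -(∂F/∂x)/(∂F/∂y) = -(3x^2)/(-3y^2) = x^2/y^2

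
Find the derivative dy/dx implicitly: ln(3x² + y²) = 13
Differentiate the relation implicitly: treat y = y(x) and apply the chain rule, so every y-derivative picks up a y' = dy/dx factor.

With everything moved to the left-hand side, differentiate term by term:
  d/dx[ln(3x^2 + y^2)] = (6x + 2y·y')/(3x^2 + y^2)
  d/dx[-13] = 0

Separating the contributions that come from x directly and those that come through y:
  without y':      6x/(3x^2 + y^2)
  multiplying y':  2y/(3x^2 + y^2)

so (6x/(3x^2 + y^2)) + (2y/(3x^2 + y^2))·y' = 0, and therefore
  dy/dx = -(6x/(3x^2 + y^2))/(2y/(3x^2 + y^2)) = -3x/y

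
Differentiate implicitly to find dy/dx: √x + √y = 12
Apply d/dx to both sides, remembering that y depends on x. Each occurrence of y therefore brings in a y' = dy/dx via the chain rule.

With F(x, y) equal to the left-hand side minus the right, differentiate F term by term:
  d/dx[√(x)] = 1/(2√(x))
  d/dx[√(y)] = y'/(2√(y))
  d/dx[-12] = 0
Adding these up, d/dx[F] = 0 becomes
  (1/(2√(x))) + (1/(2√(y)))·y' = 0,
so isolating y',
  dy/dx = -(1/(2√(x)))/(1/(2√(y))) = -√(y)/√(x)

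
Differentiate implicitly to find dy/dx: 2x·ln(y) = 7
Differentiate the relation implicitly: treat y = y(x) and apply the chain rule, so every y-derivative picks up a y' = dy/dx factor.

With everything moved to the left-hand side, differentiate term by term:
  d/dx[2x·ln(y)] = 2x·y'/y + 2ln(y)
  d/dx[-7] = 0

Separating the contributions that come from x directly and those that come through y:
  without y':      2ln(y)
  multiplying y':  2x/y

so (2ln(y)) + (2x/y)·y' = 0, and therefore
  dy/dx = -(2ln(y))/(2x/y) = -y·ln(y)/x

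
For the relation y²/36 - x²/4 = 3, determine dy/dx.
Take d/dx of both sides. Since y is implicitly a function of x, the chain rule attaches a y' = dy/dx factor whenever we differentiate through y.

Set F(x, y) = (left side) − (right side), so the curve is F = 0. Differentiating each term of F:
  d/dx[-x^2/4] = -x/2
  d/dx[y^2/36] = y·y'/18
  d/dx[-3] = 0

Collecting, the y'-free part is the partial derivative in x and the y' coefficient is the partial derivative in y:
  ∂F/∂x = -x/2
  ∂F/∂y = y/18

so d/dx[F(x, y(x))] = ∂F/∂x + (∂F/∂y)·y' = 0. Rearranging,
  dy/dx = -(∂F/∂x)/(∂F/∂y) = -(-x/2)/(y/18) = 9x/y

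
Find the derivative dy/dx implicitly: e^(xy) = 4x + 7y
Take d/dx of both sides. Since y is implicitly a function of x, the chain rule attaches a y' = dy/dx factor whenever we differentiate through y.

Set F(x, y) = (left side) − (right side), so the curve is F = 0. Differentiating each term of F:
  d/dx[-4x] = -4
  d/dx[-7y] = -7·y'
  d/dx[e^(xy)] = (x·y' + y)·e^(xy)

Collecting, the y'-free part is the partial derivative in x and the y' coefficient is the partial derivative in y:
  ∂F/∂x = y·e^(xy) - 4
  ∂F/∂y = x·e^(xy) - 7

so d/dx[F(x, y(x))] = ∂F/∂x + (∂F/∂y)·y' = 0. Rearranging,
  dy/dx = -(∂F/∂x)/(∂F/∂y) = -(y·e^(xy) - 4)/(x·e^(xy) - 7) = (-y·e^(xy) + 4)/(x·e^(xy) - 7)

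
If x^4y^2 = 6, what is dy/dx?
Differentiate both sides with respect to x, treating y as y(x). By the chain rule, any term containing y contributes a factor of y' = dy/dx when we differentiate it.

Move every term to one side and write the relation as F(x, y) = 0. Term by term,
  d/dx[x^4y^2] = 2x^4y·y' + 4x^3y^2
  d/dx[-6] = 0

The pieces without y' make up ∂F/∂x and the coefficient of y' is ∂F/∂y:
  ∂F/∂x = 4x^3y^2,
  ∂F/∂y = 2x^4y.

Since d/dx[F] = ∂F/∂x + (∂F/∂y)·y' = 0, solve for y':
  (∂F/∂y)·y' = -∂F/∂x
  dy/dx = -(∂F/∂x)/(∂F/∂y) = -(4x^3y^2)/(2x^4y) = -2y/x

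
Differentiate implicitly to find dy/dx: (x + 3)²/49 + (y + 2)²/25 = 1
Differentiate the relation implicitly: treat y = y(x) and apply the chain rule, so every y-derivative picks up a y' = dy/dx factor.

With everything moved to the left-hand side, differentiate term by term:
  d/dx[(x + 3)^2/49] = 2x/49 + 6/49
  d/dx[(y + 2)^2/25] = 2·y'(y + 2)/25
  d/dx[-1] = 0

Separating the contributions that come from x directly and those that come through y:
  without y':      2x/49 + 6/49
  multiplying y':  2y/25 + 4/25

so (2x/49 + 6/49) + (2y/25 + 4/25)·y' = 0, and therefore
  dy/dx = -(2x/49 + 6/49)/(2y/25 + 4/25)
        = -(2(x + 3)/49)/(2(y + 2)/25) = 25(-x - 3)/(49(y + 2))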